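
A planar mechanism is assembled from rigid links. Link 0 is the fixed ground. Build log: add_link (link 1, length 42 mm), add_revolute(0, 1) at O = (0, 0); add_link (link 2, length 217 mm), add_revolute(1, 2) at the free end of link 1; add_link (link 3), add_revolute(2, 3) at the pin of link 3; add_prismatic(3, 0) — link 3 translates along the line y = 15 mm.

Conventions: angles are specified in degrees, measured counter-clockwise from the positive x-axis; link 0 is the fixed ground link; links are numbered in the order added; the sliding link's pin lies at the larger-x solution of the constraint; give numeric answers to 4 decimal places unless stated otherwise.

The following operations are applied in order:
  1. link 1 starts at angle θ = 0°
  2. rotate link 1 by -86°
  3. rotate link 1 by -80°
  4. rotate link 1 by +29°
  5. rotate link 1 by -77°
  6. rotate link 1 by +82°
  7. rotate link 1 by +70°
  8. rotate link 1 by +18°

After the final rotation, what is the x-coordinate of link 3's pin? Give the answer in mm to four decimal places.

geometry: r = 42 mm, L = 217 mm, e = 15 mm; θ starts at 0°
rotate link 1 by -86°: θ ← 0° -86° = -86°
rotate link 1 by -80°: θ ← -86° -80° = -166°
rotate link 1 by +29°: θ ← -166° +29° = -137°
rotate link 1 by -77°: θ ← -137° -77° = -214°
rotate link 1 by +82°: θ ← -214° +82° = -132°
rotate link 1 by +70°: θ ← -132° +70° = -62°
rotate link 1 by +18°: θ ← -62° +18° = -44°
crank pin P = (r cos θ, r sin θ) = (30.212272, -29.175652)
h = r sin θ − e = -29.175652 − 15 = -44.175652
x = r cos θ + √(L² − h²) = 30.212272 + 212.455906 = 242.668177

242.6682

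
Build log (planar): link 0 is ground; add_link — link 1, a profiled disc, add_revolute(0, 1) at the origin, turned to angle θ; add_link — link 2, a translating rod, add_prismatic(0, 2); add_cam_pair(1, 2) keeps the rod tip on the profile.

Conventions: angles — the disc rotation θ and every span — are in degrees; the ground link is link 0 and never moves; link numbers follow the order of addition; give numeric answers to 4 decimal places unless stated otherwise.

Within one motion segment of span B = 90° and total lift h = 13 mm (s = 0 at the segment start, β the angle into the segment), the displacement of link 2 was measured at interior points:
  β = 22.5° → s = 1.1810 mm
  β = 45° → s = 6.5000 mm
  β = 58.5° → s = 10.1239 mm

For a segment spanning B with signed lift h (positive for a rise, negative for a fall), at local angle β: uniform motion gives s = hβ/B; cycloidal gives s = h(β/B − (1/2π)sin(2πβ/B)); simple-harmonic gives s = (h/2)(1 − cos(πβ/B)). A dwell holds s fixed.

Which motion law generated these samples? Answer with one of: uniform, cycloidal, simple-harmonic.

candidates at β/B = r: uniform s = h·r (linear in β); cycloidal s = h·(r − sin(2πr)/(2π)); simple-harmonic s = (h/2)(1 − cos(πr))
β=22.5°: printed 1.1810 | uniform 3.2500, cycloidal 1.1810, simple-harmonic 1.9038
β=45°: printed 6.5000 | uniform 6.5000, cycloidal 6.5000, simple-harmonic 6.5000
β=58.5°: printed 10.1239 | uniform 8.4500, cycloidal 10.1239, simple-harmonic 9.4509
only one law matches every sample → cycloidal

cycloidal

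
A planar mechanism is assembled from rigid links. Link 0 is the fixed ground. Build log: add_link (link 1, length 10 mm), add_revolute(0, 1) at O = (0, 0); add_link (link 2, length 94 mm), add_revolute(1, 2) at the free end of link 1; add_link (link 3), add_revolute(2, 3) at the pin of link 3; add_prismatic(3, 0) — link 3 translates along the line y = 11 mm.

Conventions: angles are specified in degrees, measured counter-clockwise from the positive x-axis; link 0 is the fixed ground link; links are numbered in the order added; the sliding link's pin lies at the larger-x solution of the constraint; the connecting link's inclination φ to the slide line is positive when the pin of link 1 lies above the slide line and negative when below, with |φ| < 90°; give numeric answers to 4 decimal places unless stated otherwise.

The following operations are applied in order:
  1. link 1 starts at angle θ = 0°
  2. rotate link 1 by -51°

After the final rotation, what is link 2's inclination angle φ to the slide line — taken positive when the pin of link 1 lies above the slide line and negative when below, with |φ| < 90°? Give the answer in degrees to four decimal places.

geometry: r = 10 mm, L = 94 mm, e = 11 mm; θ starts at 0°
rotate link 1 by -51°: θ ← 0° -51° = -51°
h = r sin θ − e = -7.771460 − 11 = -18.771460
sin φ = h / L = -18.771460 / 94 = -0.19969638
φ = arcsin(-0.19969638) = -11.519205°

-11.5192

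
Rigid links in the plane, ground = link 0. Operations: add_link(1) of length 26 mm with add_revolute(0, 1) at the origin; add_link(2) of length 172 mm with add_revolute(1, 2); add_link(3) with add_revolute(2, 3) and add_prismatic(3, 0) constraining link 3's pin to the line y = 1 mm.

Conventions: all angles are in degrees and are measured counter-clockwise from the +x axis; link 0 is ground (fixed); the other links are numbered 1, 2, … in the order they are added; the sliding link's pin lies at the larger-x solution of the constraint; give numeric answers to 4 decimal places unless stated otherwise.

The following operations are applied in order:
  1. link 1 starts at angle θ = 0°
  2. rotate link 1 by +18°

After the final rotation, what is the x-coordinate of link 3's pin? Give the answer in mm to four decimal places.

geometry: r = 26 mm, L = 172 mm, e = 1 mm; θ starts at 0°
rotate link 1 by +18°: θ ← 0° +18° = 18°
crank pin P = (r cos θ, r sin θ) = (24.727469, 8.034442)
h = r sin θ − e = 8.034442 − 1 = 7.034442
x = r cos θ + √(L² − h²) = 24.727469 + 171.856093 = 196.583562

196.5836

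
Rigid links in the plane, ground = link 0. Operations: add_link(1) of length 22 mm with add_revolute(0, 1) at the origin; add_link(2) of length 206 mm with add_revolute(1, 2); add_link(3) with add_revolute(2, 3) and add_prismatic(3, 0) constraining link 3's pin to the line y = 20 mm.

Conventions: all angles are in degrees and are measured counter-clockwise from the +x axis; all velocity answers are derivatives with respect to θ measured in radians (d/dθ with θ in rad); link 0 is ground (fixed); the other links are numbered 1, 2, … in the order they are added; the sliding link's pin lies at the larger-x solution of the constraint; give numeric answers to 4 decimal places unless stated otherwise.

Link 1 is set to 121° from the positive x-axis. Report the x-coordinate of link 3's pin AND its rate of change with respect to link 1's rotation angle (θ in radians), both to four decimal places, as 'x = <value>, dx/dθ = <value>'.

geometry: r = 22 mm, L = 206 mm, e = 20 mm
crank pin P = (r cos θ, r sin θ) = (-11.330838, 18.857681)
h = r sin θ − e = 18.857681 − 20 = -1.142319
x = r cos θ + √(L² − h²) = -11.330838 + 205.996833 = 194.665995
dx/dθ = −r sin θ − h·r cos θ/√(L² − h²) (θ in radians; h = -1.142319) = -18.920514

x = 194.6660, dx/dθ = -18.9205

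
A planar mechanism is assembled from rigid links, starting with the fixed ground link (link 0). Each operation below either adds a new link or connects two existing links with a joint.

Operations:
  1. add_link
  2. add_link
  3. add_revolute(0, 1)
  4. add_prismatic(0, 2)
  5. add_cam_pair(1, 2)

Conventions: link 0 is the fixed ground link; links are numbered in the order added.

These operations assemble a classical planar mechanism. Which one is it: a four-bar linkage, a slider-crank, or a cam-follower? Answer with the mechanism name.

links: 3 (incl. ground); joints: 1 revolute, 1 prismatic, 1 higher (cam) pair, forming one closed loop
3 links, revolute + prismatic + higher pair in one loop → cam-follower

cam-follower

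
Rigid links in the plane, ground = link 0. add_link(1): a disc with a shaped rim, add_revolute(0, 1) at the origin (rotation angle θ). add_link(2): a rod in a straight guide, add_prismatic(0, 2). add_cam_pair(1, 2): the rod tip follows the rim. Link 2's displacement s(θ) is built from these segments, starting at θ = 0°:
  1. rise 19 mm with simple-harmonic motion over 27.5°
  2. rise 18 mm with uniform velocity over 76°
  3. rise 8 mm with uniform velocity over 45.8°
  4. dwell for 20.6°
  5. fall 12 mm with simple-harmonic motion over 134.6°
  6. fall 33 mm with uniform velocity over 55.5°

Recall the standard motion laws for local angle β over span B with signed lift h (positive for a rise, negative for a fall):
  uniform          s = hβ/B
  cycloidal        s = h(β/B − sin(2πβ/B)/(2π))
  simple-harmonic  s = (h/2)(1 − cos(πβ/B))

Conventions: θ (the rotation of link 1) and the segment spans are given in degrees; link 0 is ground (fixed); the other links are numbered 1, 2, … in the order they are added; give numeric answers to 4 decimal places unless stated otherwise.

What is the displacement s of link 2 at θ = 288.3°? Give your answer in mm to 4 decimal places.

segment 1 (0° to 27.5°, simple-harmonic, h = 19) is passed completely: s = 0.0000 + (19) = 19.0000
segment 2 (27.5° to 103.5°, uniform, h = 18) is passed completely: s = 19.0000 + (18) = 37.0000
segment 3 (103.5° to 149.3°, uniform, h = 8) is passed completely: s = 37.0000 + (8) = 45.0000
segment 4 (149.3° to 169.9°, dwell): s unchanged at 45.0000
θ = 288.3° falls in segment 5 (169.9° to 304.5°, simple-harmonic, h = -12): β = 288.3 − 169.9 = 118.4°, B = 134.6°; Δs = -12/2·(1 − cos(π·0.8796)) = -11.5762; s = 45.0000 − 11.5762 = 33.4238

33.4238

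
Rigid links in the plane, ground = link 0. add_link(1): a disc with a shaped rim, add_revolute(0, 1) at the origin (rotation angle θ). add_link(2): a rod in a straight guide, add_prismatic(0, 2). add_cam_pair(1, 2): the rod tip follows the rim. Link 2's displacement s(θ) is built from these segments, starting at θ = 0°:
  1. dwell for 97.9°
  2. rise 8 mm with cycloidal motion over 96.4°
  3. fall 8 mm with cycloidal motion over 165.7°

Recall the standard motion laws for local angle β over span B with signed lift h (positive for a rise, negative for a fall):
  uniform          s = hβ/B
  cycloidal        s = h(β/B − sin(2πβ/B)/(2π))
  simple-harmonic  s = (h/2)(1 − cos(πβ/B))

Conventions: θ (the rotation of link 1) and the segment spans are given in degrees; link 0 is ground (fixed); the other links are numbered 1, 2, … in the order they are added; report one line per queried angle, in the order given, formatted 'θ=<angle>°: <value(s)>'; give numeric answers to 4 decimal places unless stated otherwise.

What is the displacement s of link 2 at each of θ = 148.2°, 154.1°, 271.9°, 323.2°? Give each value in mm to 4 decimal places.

segment 1 (0° to 97.9°, dwell): s unchanged at 0.0000
θ = 148.2° falls in segment 2 (97.9° to 194.3°, cycloidal, h = 8): β = 148.2 − 97.9 = 50.3°, B = 96.4°; Δs = 8·(0.5218 − sin(2π·0.5218)/(2π)) = 4.3480; s = 0.0000 + 4.3480 = 4.3480
θ = 154.1° falls in segment 2 (97.9° to 194.3°, cycloidal, h = 8): β = 154.1 − 97.9 = 56.2°, B = 96.4°; Δs = 8·(0.5830 − sin(2π·0.5830)/(2π)) = 5.2981; s = 0.0000 + 5.2981 = 5.2981
segment 2 (97.9° to 194.3°, cycloidal, h = 8) is passed completely: s = 0.0000 + (8) = 8.0000
θ = 271.9° falls in segment 3 (194.3° to 360°, cycloidal, h = -8): β = 271.9 − 194.3 = 77.6°, B = 165.7°; Δs = -8·(0.4683 − sin(2π·0.4683)/(2π)) = -3.4947; s = 8.0000 − 3.4947 = 4.5053
θ = 323.2° falls in segment 3 (194.3° to 360°, cycloidal, h = -8): β = 323.2 − 194.3 = 128.9°, B = 165.7°; Δs = -8·(0.7779 − sin(2π·0.7779)/(2π)) = -7.4770; s = 8.0000 − 7.4770 = 0.5230

θ=148.2°: 4.3480
θ=154.1°: 5.2981
θ=271.9°: 4.5053
θ=323.2°: 0.5230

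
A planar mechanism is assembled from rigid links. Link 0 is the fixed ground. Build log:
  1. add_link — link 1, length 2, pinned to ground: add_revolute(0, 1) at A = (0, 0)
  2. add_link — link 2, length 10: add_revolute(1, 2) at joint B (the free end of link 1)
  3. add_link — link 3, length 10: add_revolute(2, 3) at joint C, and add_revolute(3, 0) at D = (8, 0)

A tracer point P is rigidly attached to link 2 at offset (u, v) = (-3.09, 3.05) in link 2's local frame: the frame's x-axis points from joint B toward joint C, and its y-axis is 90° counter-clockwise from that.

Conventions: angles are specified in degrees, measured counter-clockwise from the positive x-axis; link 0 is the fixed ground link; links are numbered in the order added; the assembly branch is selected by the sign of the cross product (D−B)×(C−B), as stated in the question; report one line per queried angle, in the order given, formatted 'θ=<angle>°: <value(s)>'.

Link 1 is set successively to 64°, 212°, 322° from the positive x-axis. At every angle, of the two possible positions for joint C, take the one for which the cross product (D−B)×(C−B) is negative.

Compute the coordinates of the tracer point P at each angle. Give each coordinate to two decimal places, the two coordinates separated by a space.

A=(0,0), D=(8.00,0)
θ=64°: B = A + 2.00·(cos64°, sin64°) = (0.8767, 1.7976)
θ=64°: |BD| = 7.3466
θ=64°: circle(B,10.00) ∩ circle(D,10.00): a=3.6733, h=9.3009
θ=64°:   candidates: C₊=(6.7142,9.9170) cross=68.330; C₋=(2.1626,-8.1194) cross=-68.330
θ=64°:   branch - wants cross < 0 → take C=(2.1626,-8.1194) (cross=-68.330)
θ=64°: ex = (C−B)/|BC| = (0.1286,-0.9917); ey = (0.9917,0.1286)
θ=64°: P = B + -3.09·ex + 3.05·ey = (3.5041,5.2541)
θ=212°: B = A + 2.00·(cos212°, sin212°) = (-1.6961, -1.0598)
θ=212°: |BD| = 9.7538
θ=212°: circle(B,10.00) ∩ circle(D,10.00): a=4.8769, h=8.7302
θ=212°:   candidates: C₊=(2.2033,8.1485) cross=85.153; C₋=(4.1006,-9.2084) cross=-85.153
θ=212°:   branch - wants cross < 0 → take C=(4.1006,-9.2084) (cross=-85.153)
θ=212°: ex = (C−B)/|BC| = (0.5797,-0.8149); ey = (0.8149,0.5797)
θ=212°: P = B + -3.09·ex + 3.05·ey = (-1.0020,3.2260)
θ=322°: B = A + 2.00·(cos322°, sin322°) = (1.5760, -1.2313)
θ=322°: |BD| = 6.5409
θ=322°: circle(B,10.00) ∩ circle(D,10.00): a=3.2705, h=9.4501
θ=322°:   candidates: C₊=(3.0090,8.6655) cross=61.812; C₋=(6.5670,-9.8968) cross=-61.812
θ=322°:   branch - wants cross < 0 → take C=(6.5670,-9.8968) (cross=-61.812)
θ=322°: ex = (C−B)/|BC| = (0.4991,-0.8665); ey = (0.8665,0.4991)
θ=322°: P = B + -3.09·ex + 3.05·ey = (2.6768,2.9685)

θ=64°: 3.50 5.25
θ=212°: -1.00 3.23
θ=322°: 2.68 2.97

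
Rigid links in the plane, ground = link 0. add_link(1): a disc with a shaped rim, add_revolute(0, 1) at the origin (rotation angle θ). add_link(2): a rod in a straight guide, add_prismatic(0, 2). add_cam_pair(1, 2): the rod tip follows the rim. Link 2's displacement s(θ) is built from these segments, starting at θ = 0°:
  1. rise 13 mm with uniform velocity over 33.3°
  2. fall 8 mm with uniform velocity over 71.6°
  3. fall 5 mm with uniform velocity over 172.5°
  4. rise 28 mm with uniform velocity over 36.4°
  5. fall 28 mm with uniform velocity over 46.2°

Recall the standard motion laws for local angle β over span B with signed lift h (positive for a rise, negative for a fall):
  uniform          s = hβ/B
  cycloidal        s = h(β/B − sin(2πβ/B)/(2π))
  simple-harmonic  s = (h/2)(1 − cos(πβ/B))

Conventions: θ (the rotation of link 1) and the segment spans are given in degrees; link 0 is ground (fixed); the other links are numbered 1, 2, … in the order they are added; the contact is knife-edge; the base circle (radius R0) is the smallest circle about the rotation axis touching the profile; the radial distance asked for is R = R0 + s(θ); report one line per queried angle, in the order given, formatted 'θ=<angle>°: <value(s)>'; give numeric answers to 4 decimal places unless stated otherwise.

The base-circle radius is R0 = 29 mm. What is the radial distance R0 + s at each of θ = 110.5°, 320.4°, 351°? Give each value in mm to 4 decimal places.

segment 1 (0° to 33.3°, uniform, h = 13) is passed completely: s = 0.0000 + (13) = 13.0000
segment 2 (33.3° to 104.9°, uniform, h = -8) is passed completely: s = 13.0000 + (-8) = 5.0000
θ = 110.5° falls in segment 3 (104.9° to 277.4°, uniform, h = -5): β = 110.5 − 104.9 = 5.6°, B = 172.5°; Δs = -5·5.6/172.5 = -0.1623; s = 5.0000 − 0.1623 = 4.8377
segment 3 (104.9° to 277.4°, uniform, h = -5) is passed completely: s = 5.0000 + (-5) = 0.0000
segment 4 (277.4° to 313.8°, uniform, h = 28) is passed completely: s = 0.0000 + (28) = 28.0000
θ = 320.4° falls in segment 5 (313.8° to 360°, uniform, h = -28): β = 320.4 − 313.8 = 6.6°, B = 46.2°; Δs = -28·6.6/46.2 = -4.0000; s = 28.0000 − 4.0000 = 24.0000
θ = 351° falls in segment 5 (313.8° to 360°, uniform, h = -28): β = 351 − 313.8 = 37.2°, B = 46.2°; Δs = -28·37.2/46.2 = -22.5455; s = 28.0000 − 22.5455 = 5.4545
θ=110.5°: R = R0 + s = 29 + 4.8377 = 33.8377
θ=320.4°: R = R0 + s = 29 + 24.0000 = 53.0000
θ=351°: R = R0 + s = 29 + 5.4545 = 34.4545

θ=110.5°: 33.8377
θ=320.4°: 53.0000
θ=351°: 34.4545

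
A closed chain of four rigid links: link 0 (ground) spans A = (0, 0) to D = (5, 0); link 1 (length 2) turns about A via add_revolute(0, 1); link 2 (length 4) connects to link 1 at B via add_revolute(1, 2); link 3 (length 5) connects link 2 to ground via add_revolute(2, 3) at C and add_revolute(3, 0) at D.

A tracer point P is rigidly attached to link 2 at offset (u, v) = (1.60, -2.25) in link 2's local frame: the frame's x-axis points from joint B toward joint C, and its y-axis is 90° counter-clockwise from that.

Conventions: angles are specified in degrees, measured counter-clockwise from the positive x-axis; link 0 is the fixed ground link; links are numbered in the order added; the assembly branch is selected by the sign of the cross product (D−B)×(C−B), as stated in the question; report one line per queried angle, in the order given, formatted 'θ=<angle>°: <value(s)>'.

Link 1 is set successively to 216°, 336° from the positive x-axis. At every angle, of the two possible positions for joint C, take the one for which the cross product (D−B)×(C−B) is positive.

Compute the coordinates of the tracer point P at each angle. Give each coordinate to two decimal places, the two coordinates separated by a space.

A=(0,0), D=(5.00,0)
θ=216°: B = A + 2.00·(cos216°, sin216°) = (-1.6180, -1.1756)
θ=216°: |BD| = 6.7216
θ=216°: circle(B,4.00) ∩ circle(D,5.00): a=2.6913, h=2.9592
θ=216°:   candidates: C₊=(0.5143,2.2087) cross=19.890; C₋=(1.5494,-3.6184) cross=-19.890
θ=216°:   branch + wants cross > 0 → take C=(0.5143,2.2087) (cross=19.890)
θ=216°: ex = (C−B)/|BC| = (0.5331,0.8461); ey = (-0.8461,0.5331)
θ=216°: P = B + 1.60·ex + -2.25·ey = (1.1385,-1.0213)
θ=336°: B = A + 2.00·(cos336°, sin336°) = (1.8271, -0.8135)
θ=336°: |BD| = 3.2755
θ=336°: circle(B,4.00) ∩ circle(D,5.00): a=0.2639, h=3.9913
θ=336°:   candidates: C₊=(1.0915,3.1183) cross=13.074; C₋=(3.0740,-4.6142) cross=-13.074
θ=336°:   branch + wants cross > 0 → take C=(1.0915,3.1183) (cross=13.074)
θ=336°: ex = (C−B)/|BC| = (-0.1839,0.9829); ey = (-0.9829,-0.1839)
θ=336°: P = B + 1.60·ex + -2.25·ey = (3.7445,1.1730)

θ=216°: 1.14 -1.02
θ=336°: 3.74 1.17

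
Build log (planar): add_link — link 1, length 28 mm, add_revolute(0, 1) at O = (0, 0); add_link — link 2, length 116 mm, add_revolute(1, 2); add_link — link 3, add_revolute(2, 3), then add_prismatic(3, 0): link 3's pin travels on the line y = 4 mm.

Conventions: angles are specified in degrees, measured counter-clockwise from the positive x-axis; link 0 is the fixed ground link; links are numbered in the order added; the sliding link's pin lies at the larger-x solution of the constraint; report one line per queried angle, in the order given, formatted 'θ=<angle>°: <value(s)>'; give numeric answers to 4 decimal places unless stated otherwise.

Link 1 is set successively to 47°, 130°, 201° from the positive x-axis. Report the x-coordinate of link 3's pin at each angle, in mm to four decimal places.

geometry: r = 28 mm, L = 116 mm, e = 4 mm
θ=47°: crank pin P = (r cos θ, r sin θ) = (19.095954, 20.477904)
θ=47°: h = r sin θ − e = 20.477904 − 4 = 16.477904
θ=47°: x = r cos θ + √(L² − h²) = 19.095954 + 114.823685 = 133.919639
θ=130°: crank pin P = (r cos θ, r sin θ) = (-17.998053, 21.449244)
θ=130°: h = r sin θ − e = 21.449244 − 4 = 17.449244
θ=130°: x = r cos θ + √(L² − h²) = -17.998053 + 114.680094 = 96.682041
θ=201°: crank pin P = (r cos θ, r sin θ) = (-26.140252, -10.034303)
θ=201°: h = r sin θ − e = -10.034303 − 4 = -14.034303
θ=201°: x = r cos θ + √(L² − h²) = -26.140252 + 115.147898 = 89.007646

θ=47°: 133.9196
θ=130°: 96.6820
θ=201°: 89.0076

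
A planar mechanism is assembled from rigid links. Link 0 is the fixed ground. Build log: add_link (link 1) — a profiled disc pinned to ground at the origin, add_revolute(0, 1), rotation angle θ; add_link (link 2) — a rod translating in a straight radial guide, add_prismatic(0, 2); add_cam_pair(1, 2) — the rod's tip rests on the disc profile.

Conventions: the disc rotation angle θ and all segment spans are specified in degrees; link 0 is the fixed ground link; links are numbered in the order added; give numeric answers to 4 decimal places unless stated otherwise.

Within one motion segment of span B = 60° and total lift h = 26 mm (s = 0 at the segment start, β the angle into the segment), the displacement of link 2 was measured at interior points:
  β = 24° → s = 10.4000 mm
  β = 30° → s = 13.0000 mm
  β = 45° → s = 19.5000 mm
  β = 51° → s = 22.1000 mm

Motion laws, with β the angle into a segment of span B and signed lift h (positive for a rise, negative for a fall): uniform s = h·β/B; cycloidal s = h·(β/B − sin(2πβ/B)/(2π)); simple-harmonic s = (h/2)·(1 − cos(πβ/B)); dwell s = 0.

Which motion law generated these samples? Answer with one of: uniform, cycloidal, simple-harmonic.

candidates at β/B = r: uniform s = h·r (linear in β); cycloidal s = h·(r − sin(2πr)/(2π)); simple-harmonic s = (h/2)(1 − cos(πr))
β=24°: printed 10.4000 | uniform 10.4000, cycloidal 7.9677, simple-harmonic 8.9828
β=30°: printed 13.0000 | uniform 13.0000, cycloidal 13.0000, simple-harmonic 13.0000
β=45°: printed 19.5000 | uniform 19.5000, cycloidal 23.6380, simple-harmonic 22.1924
β=51°: printed 22.1000 | uniform 22.1000, cycloidal 25.4477, simple-harmonic 24.5831
only one law matches every sample → uniform

uniform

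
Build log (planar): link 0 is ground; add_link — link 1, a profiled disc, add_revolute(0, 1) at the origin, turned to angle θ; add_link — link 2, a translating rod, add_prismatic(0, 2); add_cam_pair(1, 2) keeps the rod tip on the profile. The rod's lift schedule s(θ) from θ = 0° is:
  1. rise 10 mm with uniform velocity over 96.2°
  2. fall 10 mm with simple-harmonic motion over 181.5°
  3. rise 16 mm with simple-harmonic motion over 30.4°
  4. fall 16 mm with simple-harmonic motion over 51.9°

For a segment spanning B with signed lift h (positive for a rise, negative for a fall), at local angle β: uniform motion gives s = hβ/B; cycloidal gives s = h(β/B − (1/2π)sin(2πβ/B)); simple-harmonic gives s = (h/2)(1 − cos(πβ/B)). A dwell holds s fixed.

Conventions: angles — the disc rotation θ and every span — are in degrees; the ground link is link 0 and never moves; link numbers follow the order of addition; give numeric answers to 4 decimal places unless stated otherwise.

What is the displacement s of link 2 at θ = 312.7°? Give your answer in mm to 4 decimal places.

seg 1 [0°–96.2°] uniform, h=10: full span → s += 10 → s = 10.0000
seg 2 [96.2°–277.7°] simple-harmonic, h=-10: full span → s += -10 → s = 0.0000
seg 3 [277.7°–308.1°] simple-harmonic, h=16: full span → s += 16 → s = 16.0000
seg 4 [308.1°–360°] simple-harmonic, h=-16: θ=312.7° here. β=4.6, B=51.9. -16/2·(1 − cos(π·0.0886)) = -0.3081 → s = 15.6919

15.6919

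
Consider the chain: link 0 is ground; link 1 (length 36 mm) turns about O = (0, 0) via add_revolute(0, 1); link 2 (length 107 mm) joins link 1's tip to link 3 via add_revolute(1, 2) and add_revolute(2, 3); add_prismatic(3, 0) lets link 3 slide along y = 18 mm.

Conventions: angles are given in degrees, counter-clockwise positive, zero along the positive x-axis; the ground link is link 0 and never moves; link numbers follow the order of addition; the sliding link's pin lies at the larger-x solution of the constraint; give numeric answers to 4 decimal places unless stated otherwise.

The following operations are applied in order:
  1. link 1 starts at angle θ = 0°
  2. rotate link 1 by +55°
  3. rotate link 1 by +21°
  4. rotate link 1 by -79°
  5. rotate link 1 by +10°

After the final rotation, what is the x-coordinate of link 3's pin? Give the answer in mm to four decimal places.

geometry: r = 36 mm, L = 107 mm, e = 18 mm; θ starts at 0°
rotate link 1 by +55°: θ ← 0° +55° = 55°
rotate link 1 by +21°: θ ← 55° +21° = 76°
rotate link 1 by -79°: θ ← 76° -79° = -3°
rotate link 1 by +10°: θ ← -3° +10° = 7°
crank pin P = (r cos θ, r sin θ) = (35.731661, 4.387296)
h = r sin θ − e = 4.387296 − 18 = -13.612704
x = r cos θ + √(L² − h²) = 35.731661 + 106.130553 = 141.862215

141.8622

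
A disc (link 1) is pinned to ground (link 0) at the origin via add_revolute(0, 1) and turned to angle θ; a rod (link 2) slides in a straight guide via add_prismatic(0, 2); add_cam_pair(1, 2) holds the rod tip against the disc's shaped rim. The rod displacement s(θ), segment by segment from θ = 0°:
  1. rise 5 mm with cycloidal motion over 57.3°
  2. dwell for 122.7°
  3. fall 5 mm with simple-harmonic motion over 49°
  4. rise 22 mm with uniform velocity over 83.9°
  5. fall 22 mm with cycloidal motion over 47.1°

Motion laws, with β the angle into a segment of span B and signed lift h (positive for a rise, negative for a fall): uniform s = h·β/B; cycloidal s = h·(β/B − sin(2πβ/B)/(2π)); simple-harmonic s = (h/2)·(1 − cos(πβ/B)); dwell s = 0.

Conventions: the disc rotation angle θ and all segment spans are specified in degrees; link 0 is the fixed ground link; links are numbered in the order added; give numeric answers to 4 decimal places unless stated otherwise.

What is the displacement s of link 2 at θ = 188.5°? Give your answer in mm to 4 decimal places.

segment 1 (0° to 57.3°, cycloidal, h = 5) is passed completely: s = 0.0000 + (5) = 5.0000
segment 2 (57.3° to 180°, dwell): s unchanged at 5.0000
θ = 188.5° falls in segment 3 (180° to 229°, simple-harmonic, h = -5): β = 188.5 − 180 = 8.5°, B = 49°; Δs = -5/2·(1 − cos(π·0.1735)) = -0.3621; s = 5.0000 − 0.3621 = 4.6379

4.6379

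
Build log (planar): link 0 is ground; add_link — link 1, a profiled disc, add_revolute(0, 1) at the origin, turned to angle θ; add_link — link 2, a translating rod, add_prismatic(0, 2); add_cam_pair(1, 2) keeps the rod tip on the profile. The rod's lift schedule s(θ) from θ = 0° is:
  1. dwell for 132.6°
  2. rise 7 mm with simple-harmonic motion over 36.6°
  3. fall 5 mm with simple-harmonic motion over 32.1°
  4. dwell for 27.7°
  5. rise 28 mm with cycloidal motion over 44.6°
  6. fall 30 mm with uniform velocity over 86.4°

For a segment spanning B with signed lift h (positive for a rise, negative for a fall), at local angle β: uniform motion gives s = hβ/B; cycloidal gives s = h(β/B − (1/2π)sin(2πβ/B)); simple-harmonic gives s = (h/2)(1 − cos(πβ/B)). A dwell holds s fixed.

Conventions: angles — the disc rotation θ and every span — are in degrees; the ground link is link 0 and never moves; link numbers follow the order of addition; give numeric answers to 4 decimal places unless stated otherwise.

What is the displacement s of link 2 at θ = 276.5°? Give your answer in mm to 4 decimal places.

seg 1 [0°–132.6°] dwell: s stays 0.0000
seg 2 [132.6°–169.2°] simple-harmonic, h=7: full span → s += 7 → s = 7.0000
seg 3 [169.2°–201.3°] simple-harmonic, h=-5: full span → s += -5 → s = 2.0000
seg 4 [201.3°–229°] dwell: s stays 2.0000
seg 5 [229°–273.6°] cycloidal, h=28: full span → s += 28 → s = 30.0000
seg 6 [273.6°–360°] uniform, h=-30: θ=276.5° here. β=2.9, B=86.4. -30·2.9/86.4 = -1.0069 → s = 28.9931

28.9931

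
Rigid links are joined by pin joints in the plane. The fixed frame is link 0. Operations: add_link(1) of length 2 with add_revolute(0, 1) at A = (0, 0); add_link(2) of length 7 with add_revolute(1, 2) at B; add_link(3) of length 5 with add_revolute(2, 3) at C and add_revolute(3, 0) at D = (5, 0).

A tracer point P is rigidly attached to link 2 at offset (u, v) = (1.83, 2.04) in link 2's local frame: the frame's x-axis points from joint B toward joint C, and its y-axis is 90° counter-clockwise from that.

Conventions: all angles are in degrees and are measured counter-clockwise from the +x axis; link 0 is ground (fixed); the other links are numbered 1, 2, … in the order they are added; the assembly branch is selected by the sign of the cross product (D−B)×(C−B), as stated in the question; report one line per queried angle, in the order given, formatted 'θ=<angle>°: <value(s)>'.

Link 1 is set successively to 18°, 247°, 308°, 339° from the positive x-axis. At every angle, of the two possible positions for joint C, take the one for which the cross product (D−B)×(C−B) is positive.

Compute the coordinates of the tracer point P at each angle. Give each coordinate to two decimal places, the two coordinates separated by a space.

A=(0,0), D=(5.00,0)
θ=18°: B = A + 2.00·(cos18°, sin18°) = (1.9021, 0.6180)
θ=18°: |BD| = 3.1589
θ=18°: circle(B,7.00) ∩ circle(D,5.00): a=5.3782, h=4.4805
θ=18°:   candidates: C₊=(8.0530,3.9597) cross=14.154; C₋=(6.2998,-4.8281) cross=-14.154
θ=18°:   branch + wants cross > 0 → take C=(8.0530,3.9597) (cross=14.154)
θ=18°: ex = (C−B)/|BC| = (0.8787,0.4774); ey = (-0.4774,0.8787)
θ=18°: P = B + 1.83·ex + 2.04·ey = (2.5363,3.2842)
θ=247°: B = A + 2.00·(cos247°, sin247°) = (-0.7815, -1.8410)
θ=247°: |BD| = 6.0675
θ=247°: circle(B,7.00) ∩ circle(D,5.00): a=5.0115, h=4.8872
θ=247°:   candidates: C₊=(2.5109,4.3364) cross=29.653; C₋=(5.4767,-4.9772) cross=-29.653
θ=247°:   branch + wants cross > 0 → take C=(2.5109,4.3364) (cross=29.653)
θ=247°: ex = (C−B)/|BC| = (0.4703,0.8825); ey = (-0.8825,0.4703)
θ=247°: P = B + 1.83·ex + 2.04·ey = (-1.7210,0.7334)
θ=308°: B = A + 2.00·(cos308°, sin308°) = (1.2313, -1.5760)
θ=308°: |BD| = 4.0849
θ=308°: circle(B,7.00) ∩ circle(D,5.00): a=4.9801, h=4.9192
θ=308°:   candidates: C₊=(3.9279,4.8837) cross=20.095; C₋=(7.7237,-4.1930) cross=-20.095
θ=308°:   branch + wants cross > 0 → take C=(3.9279,4.8837) (cross=20.095)
θ=308°: ex = (C−B)/|BC| = (0.3852,0.9228); ey = (-0.9228,0.3852)
θ=308°: P = B + 1.83·ex + 2.04·ey = (0.0537,0.8986)
θ=339°: B = A + 2.00·(cos339°, sin339°) = (1.8672, -0.7167)
θ=339°: |BD| = 3.2138
θ=339°: circle(B,7.00) ∩ circle(D,5.00): a=5.3408, h=4.5250
θ=339°:   candidates: C₊=(6.0643,4.8854) cross=14.542; C₋=(8.0826,-3.9367) cross=-14.542
θ=339°:   branch + wants cross > 0 → take C=(6.0643,4.8854) (cross=14.542)
θ=339°: ex = (C−B)/|BC| = (0.5996,0.8003); ey = (-0.8003,0.5996)
θ=339°: P = B + 1.83·ex + 2.04·ey = (1.3318,1.9710)

θ=18°: 2.54 3.28
θ=247°: -1.72 0.73
θ=308°: 0.05 0.90
θ=339°: 1.33 1.97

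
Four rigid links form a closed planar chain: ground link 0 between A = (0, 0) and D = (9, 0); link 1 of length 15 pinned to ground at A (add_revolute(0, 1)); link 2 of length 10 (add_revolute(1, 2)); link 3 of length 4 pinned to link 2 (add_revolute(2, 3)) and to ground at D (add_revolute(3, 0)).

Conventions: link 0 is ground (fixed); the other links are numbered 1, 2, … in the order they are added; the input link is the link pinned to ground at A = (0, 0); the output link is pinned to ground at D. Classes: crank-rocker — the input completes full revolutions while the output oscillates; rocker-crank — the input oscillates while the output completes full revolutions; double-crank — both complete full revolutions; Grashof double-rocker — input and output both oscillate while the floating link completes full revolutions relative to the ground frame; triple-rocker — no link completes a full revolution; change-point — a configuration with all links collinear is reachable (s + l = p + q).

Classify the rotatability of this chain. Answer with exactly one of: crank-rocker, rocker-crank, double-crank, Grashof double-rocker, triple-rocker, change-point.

lengths: ground=9, input=15, coupler=10, output=4
sorted: s=4 (shortest), l=15 (longest), p+q=19
s + l = 19 vs p + q = 19
s + l = p + q → change-point (collinear configuration reachable)

change-point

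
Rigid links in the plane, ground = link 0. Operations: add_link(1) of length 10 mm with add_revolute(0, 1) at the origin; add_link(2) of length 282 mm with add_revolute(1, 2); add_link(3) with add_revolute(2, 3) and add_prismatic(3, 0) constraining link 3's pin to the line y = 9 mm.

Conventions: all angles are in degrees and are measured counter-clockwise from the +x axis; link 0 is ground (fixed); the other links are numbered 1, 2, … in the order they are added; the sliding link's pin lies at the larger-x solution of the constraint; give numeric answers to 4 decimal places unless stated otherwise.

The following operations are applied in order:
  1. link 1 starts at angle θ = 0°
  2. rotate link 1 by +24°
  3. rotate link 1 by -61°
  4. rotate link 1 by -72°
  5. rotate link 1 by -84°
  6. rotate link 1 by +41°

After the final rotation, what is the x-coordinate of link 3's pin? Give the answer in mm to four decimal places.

geometry: r = 10 mm, L = 282 mm, e = 9 mm; θ starts at 0°
rotate link 1 by +24°: θ ← 0° +24° = 24°
rotate link 1 by -61°: θ ← 24° -61° = -37°
rotate link 1 by -72°: θ ← -37° -72° = -109°
rotate link 1 by -84°: θ ← -109° -84° = -193°
rotate link 1 by +41°: θ ← -193° +41° = -152°
crank pin P = (r cos θ, r sin θ) = (-8.829476, -4.694716)
h = r sin θ − e = -4.694716 − 9 = -13.694716
x = r cos θ + √(L² − h²) = -8.829476 + 281.667277 = 272.837801

272.8378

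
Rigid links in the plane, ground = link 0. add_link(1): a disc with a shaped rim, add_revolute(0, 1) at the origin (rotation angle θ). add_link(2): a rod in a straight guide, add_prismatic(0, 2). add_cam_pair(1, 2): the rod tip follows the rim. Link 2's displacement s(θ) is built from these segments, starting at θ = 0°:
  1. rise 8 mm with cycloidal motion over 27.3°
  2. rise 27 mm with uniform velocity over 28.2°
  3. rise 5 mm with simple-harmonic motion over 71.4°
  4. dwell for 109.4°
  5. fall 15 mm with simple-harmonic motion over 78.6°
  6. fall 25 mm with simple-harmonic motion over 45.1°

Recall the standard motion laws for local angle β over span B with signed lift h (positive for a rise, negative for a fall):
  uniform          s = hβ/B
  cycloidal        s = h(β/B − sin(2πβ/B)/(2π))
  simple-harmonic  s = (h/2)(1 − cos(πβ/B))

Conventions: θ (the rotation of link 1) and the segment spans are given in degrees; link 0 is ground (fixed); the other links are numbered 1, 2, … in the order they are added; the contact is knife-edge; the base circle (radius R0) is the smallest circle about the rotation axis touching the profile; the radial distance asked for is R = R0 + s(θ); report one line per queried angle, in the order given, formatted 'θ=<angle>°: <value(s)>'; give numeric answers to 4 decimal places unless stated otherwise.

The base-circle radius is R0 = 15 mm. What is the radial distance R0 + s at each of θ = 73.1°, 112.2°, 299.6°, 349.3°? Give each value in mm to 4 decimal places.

segment 1 (0° to 27.3°, cycloidal, h = 8) is passed completely: s = 0.0000 + (8) = 8.0000
segment 2 (27.3° to 55.5°, uniform, h = 27) is passed completely: s = 8.0000 + (27) = 35.0000
θ = 73.1° falls in segment 3 (55.5° to 126.9°, simple-harmonic, h = 5): β = 73.1 − 55.5 = 17.6°, B = 71.4°; Δs = 5/2·(1 − cos(π·0.2465)) = 0.7129; s = 35.0000 + 0.7129 = 35.7129
θ = 112.2° falls in segment 3 (55.5° to 126.9°, simple-harmonic, h = 5): β = 112.2 − 55.5 = 56.7°, B = 71.4°; Δs = 5/2·(1 − cos(π·0.7941)) = 4.4950; s = 35.0000 + 4.4950 = 39.4950
segment 3 (55.5° to 126.9°, simple-harmonic, h = 5) is passed completely: s = 35.0000 + (5) = 40.0000
segment 4 (126.9° to 236.3°, dwell): s unchanged at 40.0000
θ = 299.6° falls in segment 5 (236.3° to 314.9°, simple-harmonic, h = -15): β = 299.6 − 236.3 = 63.3°, B = 78.6°; Δs = -15/2·(1 − cos(π·0.8053)) = -13.6408; s = 40.0000 − 13.6408 = 26.3592
segment 5 (236.3° to 314.9°, simple-harmonic, h = -15) is passed completely: s = 40.0000 + (-15) = 25.0000
θ = 349.3° falls in segment 6 (314.9° to 360°, simple-harmonic, h = -25): β = 349.3 − 314.9 = 34.4°, B = 45.1°; Δs = -25/2·(1 − cos(π·0.7627)) = -21.6857; s = 25.0000 − 21.6857 = 3.3143
θ=73.1°: R = R0 + s = 15 + 35.7129 = 50.7129
θ=112.2°: R = R0 + s = 15 + 39.4950 = 54.4950
θ=299.6°: R = R0 + s = 15 + 26.3592 = 41.3592
θ=349.3°: R = R0 + s = 15 + 3.3143 = 18.3143

θ=73.1°: 50.7129
θ=112.2°: 54.4950
θ=299.6°: 41.3592
θ=349.3°: 18.3143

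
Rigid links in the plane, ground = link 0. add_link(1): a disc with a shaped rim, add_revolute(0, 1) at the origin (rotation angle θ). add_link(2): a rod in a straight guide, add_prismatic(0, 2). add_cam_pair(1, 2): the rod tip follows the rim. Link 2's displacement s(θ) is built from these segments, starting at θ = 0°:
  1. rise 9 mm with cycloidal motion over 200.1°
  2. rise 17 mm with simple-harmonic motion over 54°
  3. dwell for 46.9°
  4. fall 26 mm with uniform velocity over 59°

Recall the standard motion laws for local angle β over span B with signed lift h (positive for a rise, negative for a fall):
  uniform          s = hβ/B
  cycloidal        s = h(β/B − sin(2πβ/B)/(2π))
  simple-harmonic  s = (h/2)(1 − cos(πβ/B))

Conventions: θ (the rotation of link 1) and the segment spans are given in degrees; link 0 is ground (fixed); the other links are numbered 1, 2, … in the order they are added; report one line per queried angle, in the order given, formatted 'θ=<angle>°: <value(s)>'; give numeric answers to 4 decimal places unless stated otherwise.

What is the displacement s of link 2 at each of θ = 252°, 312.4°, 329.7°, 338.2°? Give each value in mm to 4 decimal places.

segment 1 (0° to 200.1°, cycloidal, h = 9) is passed completely: s = 0.0000 + (9) = 9.0000
θ = 252° falls in segment 2 (200.1° to 254.1°, simple-harmonic, h = 17): β = 252 − 200.1 = 51.9°, B = 54°; Δs = 17/2·(1 − cos(π·0.9611)) = 16.9366; s = 9.0000 + 16.9366 = 25.9366
segment 2 (200.1° to 254.1°, simple-harmonic, h = 17) is passed completely: s = 9.0000 + (17) = 26.0000
segment 3 (254.1° to 301°, dwell): s unchanged at 26.0000
θ = 312.4° falls in segment 4 (301° to 360°, uniform, h = -26): β = 312.4 − 301 = 11.4°, B = 59°; Δs = -26·11.4/59 = -5.0237; s = 26.0000 − 5.0237 = 20.9763
θ = 329.7° falls in segment 4 (301° to 360°, uniform, h = -26): β = 329.7 − 301 = 28.7°, B = 59°; Δs = -26·28.7/59 = -12.6475; s = 26.0000 − 12.6475 = 13.3525
θ = 338.2° falls in segment 4 (301° to 360°, uniform, h = -26): β = 338.2 − 301 = 37.2°, B = 59°; Δs = -26·37.2/59 = -16.3932; s = 26.0000 − 16.3932 = 9.6068

θ=252°: 25.9366
θ=312.4°: 20.9763
θ=329.7°: 13.3525
θ=338.2°: 9.6068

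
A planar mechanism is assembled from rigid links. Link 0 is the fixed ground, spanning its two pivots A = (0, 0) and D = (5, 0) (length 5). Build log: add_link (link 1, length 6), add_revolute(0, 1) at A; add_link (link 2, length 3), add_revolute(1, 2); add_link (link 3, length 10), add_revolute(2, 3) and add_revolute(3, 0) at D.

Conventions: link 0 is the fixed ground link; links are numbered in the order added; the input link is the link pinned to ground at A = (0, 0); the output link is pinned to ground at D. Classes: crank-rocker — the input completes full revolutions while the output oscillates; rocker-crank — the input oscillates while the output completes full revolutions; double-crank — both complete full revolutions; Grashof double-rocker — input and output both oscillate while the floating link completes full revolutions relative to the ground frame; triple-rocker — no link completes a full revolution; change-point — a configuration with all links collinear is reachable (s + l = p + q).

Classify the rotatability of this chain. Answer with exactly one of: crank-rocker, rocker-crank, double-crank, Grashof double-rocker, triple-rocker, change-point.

lengths: ground=5, input=6, coupler=3, output=10
sorted: s=3 (shortest), l=10 (longest), p+q=11
s + l = 13 vs p + q = 11
s + l > p + q → non-Grashof → no link fully rotates → triple-rocker

triple-rocker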